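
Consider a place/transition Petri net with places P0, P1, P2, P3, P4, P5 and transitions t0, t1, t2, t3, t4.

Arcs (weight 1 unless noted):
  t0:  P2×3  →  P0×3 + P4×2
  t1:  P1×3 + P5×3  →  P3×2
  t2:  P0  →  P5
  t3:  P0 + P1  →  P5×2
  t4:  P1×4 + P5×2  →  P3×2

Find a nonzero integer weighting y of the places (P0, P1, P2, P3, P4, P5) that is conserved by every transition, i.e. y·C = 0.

y = (P0:0, P1:0, P2:2, P3:0, P4:3, P5:0)

Incidence matrix C (rows=places, cols=transitions):
       t0   t1   t2   t3   t4
   P0   3    0   -1   -1    0
   P1   0   -3    0   -1   -4
   P2  -3    0    0    0    0
   P3   0    2    0    0    2
   P4   2    0    0    0    0
   P5   0   -3    1    2   -2

Candidate y = [0, 0, 2, 0, 3, 0]; check y·C column-wise:
  col t0: 0·3 + 2·-3 + 3·2 = 0
  col t1: 0·-3 + 2·0 + 0·2 + 3·0 + 0·-3 = 0
  col t2: 0·-1 + 2·0 + 3·0 + 0·1 = 0
  col t3: 0·-1 + 0·-1 + 2·0 + 3·0 + 0·2 = 0
  col t4: 0·-4 + 2·0 + 0·2 + 3·0 + 0·-2 = 0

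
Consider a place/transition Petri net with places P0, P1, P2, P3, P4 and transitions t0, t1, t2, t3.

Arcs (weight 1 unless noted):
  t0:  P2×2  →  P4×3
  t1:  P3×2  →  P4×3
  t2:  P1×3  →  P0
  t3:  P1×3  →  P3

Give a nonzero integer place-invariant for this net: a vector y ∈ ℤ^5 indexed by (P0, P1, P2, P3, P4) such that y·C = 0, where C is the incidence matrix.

Incidence matrix C (rows=places, cols=transitions):
       t0   t1   t2   t3
   P0   0    0    1    0
   P1   0    0   -3   -3
   P2  -2    0    0    0
   P3   0   -2    0    1
   P4   3    3    0    0

Candidate y = [3, 1, 3, 3, 2]; check y·C column-wise:
  col t0: 3·0 + 1·0 + 3·-2 + 3·0 + 2·3 = 0
  col t1: 3·0 + 1·0 + 3·0 + 3·-2 + 2·3 = 0
  col t2: 3·1 + 1·-3 + 3·0 + 3·0 + 2·0 = 0
  col t3: 3·0 + 1·-3 + 3·0 + 3·1 + 2·0 = 0

y = (P0:3, P1:1, P2:3, P3:3, P4:2)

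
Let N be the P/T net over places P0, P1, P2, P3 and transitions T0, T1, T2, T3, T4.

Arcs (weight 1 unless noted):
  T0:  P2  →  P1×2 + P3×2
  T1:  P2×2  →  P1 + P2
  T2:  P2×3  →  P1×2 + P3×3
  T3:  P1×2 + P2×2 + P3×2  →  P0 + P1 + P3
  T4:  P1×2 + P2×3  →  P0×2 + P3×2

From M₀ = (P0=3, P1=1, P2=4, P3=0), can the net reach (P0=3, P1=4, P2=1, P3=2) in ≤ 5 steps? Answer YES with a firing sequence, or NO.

depth 0: 1 marking
depth 1: 4 markings reached so far
depth 2: 12 markings reached so far
depth 3: 18 markings reached so far
depth 4: 22 markings reached so far
depth 5: 22 markings reached so far
(frontier empty at depth 5; search complete)
target is not among the 22 markings reachable within 5 steps

NO — not reachable within 5 firings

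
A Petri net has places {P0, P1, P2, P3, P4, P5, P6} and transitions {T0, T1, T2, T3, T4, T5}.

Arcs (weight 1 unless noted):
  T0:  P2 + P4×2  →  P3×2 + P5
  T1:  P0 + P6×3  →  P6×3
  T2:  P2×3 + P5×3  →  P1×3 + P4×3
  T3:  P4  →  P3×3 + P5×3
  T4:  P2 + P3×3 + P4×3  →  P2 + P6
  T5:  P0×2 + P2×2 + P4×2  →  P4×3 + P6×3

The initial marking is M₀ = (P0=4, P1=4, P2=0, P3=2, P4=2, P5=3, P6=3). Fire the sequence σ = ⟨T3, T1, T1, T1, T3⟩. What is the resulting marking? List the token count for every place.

(P0=1, P1=4, P2=0, P3=8, P4=0, P5=9, P6=3)

step 1: fire T3:  (P0=4, P1=4, P2=0, P3=2, P4=2, P5=3, P6=3) → (P0=4, P1=4, P2=0, P3=5, P4=1, P5=6, P6=3)
step 2: fire T1:  (P0=4, P1=4, P2=0, P3=5, P4=1, P5=6, P6=3) → (P0=3, P1=4, P2=0, P3=5, P4=1, P5=6, P6=3)
step 3: fire T1:  (P0=3, P1=4, P2=0, P3=5, P4=1, P5=6, P6=3) → (P0=2, P1=4, P2=0, P3=5, P4=1, P5=6, P6=3)
step 4: fire T1:  (P0=2, P1=4, P2=0, P3=5, P4=1, P5=6, P6=3) → (P0=1, P1=4, P2=0, P3=5, P4=1, P5=6, P6=3)
step 5: fire T3:  (P0=1, P1=4, P2=0, P3=5, P4=1, P5=6, P6=3) → (P0=1, P1=4, P2=0, P3=8, P4=0, P5=9, P6=3)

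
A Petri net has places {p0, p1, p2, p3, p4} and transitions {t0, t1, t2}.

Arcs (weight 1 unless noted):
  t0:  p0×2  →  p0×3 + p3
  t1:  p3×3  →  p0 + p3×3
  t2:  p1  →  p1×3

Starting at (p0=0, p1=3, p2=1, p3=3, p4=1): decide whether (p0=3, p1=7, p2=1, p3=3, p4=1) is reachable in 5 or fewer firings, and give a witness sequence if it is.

step 1: fire t1:  (p0=0, p1=3, p2=1, p3=3, p4=1) → (p0=1, p1=3, p2=1, p3=3, p4=1)
step 2: fire t1:  (p0=1, p1=3, p2=1, p3=3, p4=1) → (p0=2, p1=3, p2=1, p3=3, p4=1)
step 3: fire t1:  (p0=2, p1=3, p2=1, p3=3, p4=1) → (p0=3, p1=3, p2=1, p3=3, p4=1)
step 4: fire t2:  (p0=3, p1=3, p2=1, p3=3, p4=1) → (p0=3, p1=5, p2=1, p3=3, p4=1)
step 5: fire t2:  (p0=3, p1=5, p2=1, p3=3, p4=1) → (p0=3, p1=7, p2=1, p3=3, p4=1)

YES — reachable via ⟨t1, t1, t1, t2, t2⟩ (5 firings)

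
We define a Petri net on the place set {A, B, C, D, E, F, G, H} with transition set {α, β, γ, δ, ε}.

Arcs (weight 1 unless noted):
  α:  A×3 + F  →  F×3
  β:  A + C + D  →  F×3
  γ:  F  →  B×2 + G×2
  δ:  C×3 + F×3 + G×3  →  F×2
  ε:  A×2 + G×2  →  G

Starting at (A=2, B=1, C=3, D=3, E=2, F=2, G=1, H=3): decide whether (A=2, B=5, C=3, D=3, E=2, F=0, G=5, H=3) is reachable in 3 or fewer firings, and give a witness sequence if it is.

step 1: fire γ:  (A=2, B=1, C=3, D=3, E=2, F=2, G=1, H=3) → (A=2, B=3, C=3, D=3, E=2, F=1, G=3, H=3)
step 2: fire γ:  (A=2, B=3, C=3, D=3, E=2, F=1, G=3, H=3) → (A=2, B=5, C=3, D=3, E=2, F=0, G=5, H=3)

YES — reachable via ⟨γ, γ⟩ (2 firings)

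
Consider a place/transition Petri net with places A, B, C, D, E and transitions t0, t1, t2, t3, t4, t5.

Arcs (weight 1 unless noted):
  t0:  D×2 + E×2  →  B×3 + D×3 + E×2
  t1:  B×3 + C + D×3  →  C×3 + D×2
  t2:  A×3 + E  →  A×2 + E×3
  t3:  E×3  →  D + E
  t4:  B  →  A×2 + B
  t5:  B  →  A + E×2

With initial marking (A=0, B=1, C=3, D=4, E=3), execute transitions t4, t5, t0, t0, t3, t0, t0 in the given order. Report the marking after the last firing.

step 1: fire t4:  (A=0, B=1, C=3, D=4, E=3) → (A=2, B=1, C=3, D=4, E=3)
step 2: fire t5:  (A=2, B=1, C=3, D=4, E=3) → (A=3, B=0, C=3, D=4, E=5)
step 3: fire t0:  (A=3, B=0, C=3, D=4, E=5) → (A=3, B=3, C=3, D=5, E=5)
step 4: fire t0:  (A=3, B=3, C=3, D=5, E=5) → (A=3, B=6, C=3, D=6, E=5)
step 5: fire t3:  (A=3, B=6, C=3, D=6, E=5) → (A=3, B=6, C=3, D=7, E=3)
step 6: fire t0:  (A=3, B=6, C=3, D=7, E=3) → (A=3, B=9, C=3, D=8, E=3)
step 7: fire t0:  (A=3, B=9, C=3, D=8, E=3) → (A=3, B=12, C=3, D=9, E=3)

(A=3, B=12, C=3, D=9, E=3)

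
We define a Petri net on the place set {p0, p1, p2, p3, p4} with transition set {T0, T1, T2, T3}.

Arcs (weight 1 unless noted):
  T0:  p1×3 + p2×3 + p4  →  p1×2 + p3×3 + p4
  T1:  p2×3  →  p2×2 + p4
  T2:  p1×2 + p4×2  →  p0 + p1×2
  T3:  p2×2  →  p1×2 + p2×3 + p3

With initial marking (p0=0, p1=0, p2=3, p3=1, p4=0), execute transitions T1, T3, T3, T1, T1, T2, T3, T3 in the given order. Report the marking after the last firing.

step 1: fire T1:  (p0=0, p1=0, p2=3, p3=1, p4=0) → (p0=0, p1=0, p2=2, p3=1, p4=1)
step 2: fire T3:  (p0=0, p1=0, p2=2, p3=1, p4=1) → (p0=0, p1=2, p2=3, p3=2, p4=1)
step 3: fire T3:  (p0=0, p1=2, p2=3, p3=2, p4=1) → (p0=0, p1=4, p2=4, p3=3, p4=1)
step 4: fire T1:  (p0=0, p1=4, p2=4, p3=3, p4=1) → (p0=0, p1=4, p2=3, p3=3, p4=2)
step 5: fire T1:  (p0=0, p1=4, p2=3, p3=3, p4=2) → (p0=0, p1=4, p2=2, p3=3, p4=3)
step 6: fire T2:  (p0=0, p1=4, p2=2, p3=3, p4=3) → (p0=1, p1=4, p2=2, p3=3, p4=1)
step 7: fire T3:  (p0=1, p1=4, p2=2, p3=3, p4=1) → (p0=1, p1=6, p2=3, p3=4, p4=1)
step 8: fire T3:  (p0=1, p1=6, p2=3, p3=4, p4=1) → (p0=1, p1=8, p2=4, p3=5, p4=1)

(p0=1, p1=8, p2=4, p3=5, p4=1)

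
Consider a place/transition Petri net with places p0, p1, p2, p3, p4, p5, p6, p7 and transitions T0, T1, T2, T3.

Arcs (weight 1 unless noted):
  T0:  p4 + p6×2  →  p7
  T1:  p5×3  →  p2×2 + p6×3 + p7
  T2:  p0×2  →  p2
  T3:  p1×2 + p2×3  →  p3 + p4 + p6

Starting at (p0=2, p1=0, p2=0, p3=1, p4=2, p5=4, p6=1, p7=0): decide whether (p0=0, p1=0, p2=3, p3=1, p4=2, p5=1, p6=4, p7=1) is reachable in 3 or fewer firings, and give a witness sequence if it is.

YES — reachable via ⟨T1, T2⟩ (2 firings)

step 1: fire T1:  (p0=2, p1=0, p2=0, p3=1, p4=2, p5=4, p6=1, p7=0) → (p0=2, p1=0, p2=2, p3=1, p4=2, p5=1, p6=4, p7=1)
step 2: fire T2:  (p0=2, p1=0, p2=2, p3=1, p4=2, p5=1, p6=4, p7=1) → (p0=0, p1=0, p2=3, p3=1, p4=2, p5=1, p6=4, p7=1)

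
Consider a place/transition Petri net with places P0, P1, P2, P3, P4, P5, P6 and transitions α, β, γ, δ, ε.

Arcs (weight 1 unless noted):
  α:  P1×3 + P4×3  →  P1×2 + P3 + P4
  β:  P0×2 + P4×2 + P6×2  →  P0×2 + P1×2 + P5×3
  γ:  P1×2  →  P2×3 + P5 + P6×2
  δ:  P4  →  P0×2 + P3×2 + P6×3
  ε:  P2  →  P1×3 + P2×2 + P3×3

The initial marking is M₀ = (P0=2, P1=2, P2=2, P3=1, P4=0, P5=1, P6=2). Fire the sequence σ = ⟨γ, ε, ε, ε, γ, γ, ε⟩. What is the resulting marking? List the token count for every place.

(P0=2, P1=8, P2=15, P3=13, P4=0, P5=4, P6=8)

step 1: fire γ:  (P0=2, P1=2, P2=2, P3=1, P4=0, P5=1, P6=2) → (P0=2, P1=0, P2=5, P3=1, P4=0, P5=2, P6=4)
step 2: fire ε:  (P0=2, P1=0, P2=5, P3=1, P4=0, P5=2, P6=4) → (P0=2, P1=3, P2=6, P3=4, P4=0, P5=2, P6=4)
step 3: fire ε:  (P0=2, P1=3, P2=6, P3=4, P4=0, P5=2, P6=4) → (P0=2, P1=6, P2=7, P3=7, P4=0, P5=2, P6=4)
step 4: fire ε:  (P0=2, P1=6, P2=7, P3=7, P4=0, P5=2, P6=4) → (P0=2, P1=9, P2=8, P3=10, P4=0, P5=2, P6=4)
step 5: fire γ:  (P0=2, P1=9, P2=8, P3=10, P4=0, P5=2, P6=4) → (P0=2, P1=7, P2=11, P3=10, P4=0, P5=3, P6=6)
step 6: fire γ:  (P0=2, P1=7, P2=11, P3=10, P4=0, P5=3, P6=6) → (P0=2, P1=5, P2=14, P3=10, P4=0, P5=4, P6=8)
step 7: fire ε:  (P0=2, P1=5, P2=14, P3=10, P4=0, P5=4, P6=8) → (P0=2, P1=8, P2=15, P3=13, P4=0, P5=4, P6=8)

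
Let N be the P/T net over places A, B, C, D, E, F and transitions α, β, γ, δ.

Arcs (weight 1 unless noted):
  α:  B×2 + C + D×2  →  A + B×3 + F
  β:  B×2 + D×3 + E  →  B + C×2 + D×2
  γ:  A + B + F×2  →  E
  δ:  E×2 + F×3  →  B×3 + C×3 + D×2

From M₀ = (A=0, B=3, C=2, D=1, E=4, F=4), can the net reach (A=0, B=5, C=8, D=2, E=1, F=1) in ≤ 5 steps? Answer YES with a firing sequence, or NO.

NO — not reachable within 5 firings

depth 0: 1 marking
depth 1: 2 markings reached so far
depth 2: 4 markings reached so far
depth 3: 6 markings reached so far
depth 4: 7 markings reached so far
depth 5: 7 markings reached so far
(frontier empty at depth 5; search complete)
target is not among the 7 markings reachable within 5 steps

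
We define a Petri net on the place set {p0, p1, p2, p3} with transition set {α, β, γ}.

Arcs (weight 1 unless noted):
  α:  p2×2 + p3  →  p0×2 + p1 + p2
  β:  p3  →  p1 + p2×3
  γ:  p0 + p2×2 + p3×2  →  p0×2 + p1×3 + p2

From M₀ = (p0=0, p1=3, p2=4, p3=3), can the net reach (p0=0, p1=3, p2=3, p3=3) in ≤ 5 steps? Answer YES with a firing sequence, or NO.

NO — not reachable within 5 firings

depth 0: 1 marking
depth 1: 3 markings reached so far
depth 2: 7 markings reached so far
depth 3: 11 markings reached so far
depth 4: 11 markings reached so far
(frontier empty at depth 4; search complete)
target is not among the 11 markings reachable within 5 steps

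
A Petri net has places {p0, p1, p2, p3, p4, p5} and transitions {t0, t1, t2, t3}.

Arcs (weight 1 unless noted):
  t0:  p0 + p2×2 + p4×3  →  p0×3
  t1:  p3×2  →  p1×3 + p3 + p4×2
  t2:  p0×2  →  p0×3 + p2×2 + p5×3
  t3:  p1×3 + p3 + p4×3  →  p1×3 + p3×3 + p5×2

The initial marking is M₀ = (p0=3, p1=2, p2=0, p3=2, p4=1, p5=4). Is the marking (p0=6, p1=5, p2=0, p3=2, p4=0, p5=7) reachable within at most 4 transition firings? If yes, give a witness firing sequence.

NO — not reachable within 4 firings

depth 0: 1 marking
depth 1: 3 markings reached so far
depth 2: 6 markings reached so far
depth 3: 11 markings reached so far
depth 4: 17 markings reached so far
target is not among the 17 markings reachable within 4 steps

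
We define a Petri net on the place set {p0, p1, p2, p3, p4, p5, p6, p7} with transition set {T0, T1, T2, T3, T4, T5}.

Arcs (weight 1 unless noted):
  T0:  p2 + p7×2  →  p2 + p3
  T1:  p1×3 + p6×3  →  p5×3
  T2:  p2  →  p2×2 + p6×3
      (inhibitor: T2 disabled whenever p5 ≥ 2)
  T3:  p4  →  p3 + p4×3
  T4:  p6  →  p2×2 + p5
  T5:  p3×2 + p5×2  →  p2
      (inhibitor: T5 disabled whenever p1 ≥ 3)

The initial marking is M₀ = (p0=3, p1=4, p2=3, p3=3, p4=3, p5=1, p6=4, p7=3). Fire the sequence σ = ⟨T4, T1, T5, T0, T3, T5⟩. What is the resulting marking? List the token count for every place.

(p0=3, p1=1, p2=7, p3=1, p4=5, p5=1, p6=0, p7=1)

step 1: fire T4:  (p0=3, p1=4, p2=3, p3=3, p4=3, p5=1, p6=4, p7=3) → (p0=3, p1=4, p2=5, p3=3, p4=3, p5=2, p6=3, p7=3)
step 2: fire T1:  (p0=3, p1=4, p2=5, p3=3, p4=3, p5=2, p6=3, p7=3) → (p0=3, p1=1, p2=5, p3=3, p4=3, p5=5, p6=0, p7=3)
step 3: fire T5:  (p0=3, p1=1, p2=5, p3=3, p4=3, p5=5, p6=0, p7=3) → (p0=3, p1=1, p2=6, p3=1, p4=3, p5=3, p6=0, p7=3)
step 4: fire T0:  (p0=3, p1=1, p2=6, p3=1, p4=3, p5=3, p6=0, p7=3) → (p0=3, p1=1, p2=6, p3=2, p4=3, p5=3, p6=0, p7=1)
step 5: fire T3:  (p0=3, p1=1, p2=6, p3=2, p4=3, p5=3, p6=0, p7=1) → (p0=3, p1=1, p2=6, p3=3, p4=5, p5=3, p6=0, p7=1)
step 6: fire T5:  (p0=3, p1=1, p2=6, p3=3, p4=5, p5=3, p6=0, p7=1) → (p0=3, p1=1, p2=7, p3=1, p4=5, p5=1, p6=0, p7=1)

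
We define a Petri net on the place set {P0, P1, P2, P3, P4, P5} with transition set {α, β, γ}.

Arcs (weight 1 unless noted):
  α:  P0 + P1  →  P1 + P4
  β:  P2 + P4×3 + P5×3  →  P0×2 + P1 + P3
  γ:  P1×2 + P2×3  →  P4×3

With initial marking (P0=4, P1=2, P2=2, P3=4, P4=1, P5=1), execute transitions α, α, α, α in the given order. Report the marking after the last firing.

step 1: fire α:  (P0=4, P1=2, P2=2, P3=4, P4=1, P5=1) → (P0=3, P1=2, P2=2, P3=4, P4=2, P5=1)
step 2: fire α:  (P0=3, P1=2, P2=2, P3=4, P4=2, P5=1) → (P0=2, P1=2, P2=2, P3=4, P4=3, P5=1)
step 3: fire α:  (P0=2, P1=2, P2=2, P3=4, P4=3, P5=1) → (P0=1, P1=2, P2=2, P3=4, P4=4, P5=1)
step 4: fire α:  (P0=1, P1=2, P2=2, P3=4, P4=4, P5=1) → (P0=0, P1=2, P2=2, P3=4, P4=5, P5=1)

(P0=0, P1=2, P2=2, P3=4, P4=5, P5=1)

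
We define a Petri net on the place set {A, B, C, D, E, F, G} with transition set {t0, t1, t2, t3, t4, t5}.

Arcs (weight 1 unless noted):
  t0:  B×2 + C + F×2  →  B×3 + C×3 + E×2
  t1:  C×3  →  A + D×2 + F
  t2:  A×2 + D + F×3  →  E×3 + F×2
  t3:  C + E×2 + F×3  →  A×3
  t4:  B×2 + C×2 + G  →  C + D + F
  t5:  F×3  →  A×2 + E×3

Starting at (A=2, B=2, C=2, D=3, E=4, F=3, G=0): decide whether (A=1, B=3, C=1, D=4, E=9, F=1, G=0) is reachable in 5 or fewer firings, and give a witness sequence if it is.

YES — reachable via ⟨t2, t0, t1⟩ (3 firings)

step 1: fire t2:  (A=2, B=2, C=2, D=3, E=4, F=3, G=0) → (A=0, B=2, C=2, D=2, E=7, F=2, G=0)
step 2: fire t0:  (A=0, B=2, C=2, D=2, E=7, F=2, G=0) → (A=0, B=3, C=4, D=2, E=9, F=0, G=0)
step 3: fire t1:  (A=0, B=3, C=4, D=2, E=9, F=0, G=0) → (A=1, B=3, C=1, D=4, E=9, F=1, G=0)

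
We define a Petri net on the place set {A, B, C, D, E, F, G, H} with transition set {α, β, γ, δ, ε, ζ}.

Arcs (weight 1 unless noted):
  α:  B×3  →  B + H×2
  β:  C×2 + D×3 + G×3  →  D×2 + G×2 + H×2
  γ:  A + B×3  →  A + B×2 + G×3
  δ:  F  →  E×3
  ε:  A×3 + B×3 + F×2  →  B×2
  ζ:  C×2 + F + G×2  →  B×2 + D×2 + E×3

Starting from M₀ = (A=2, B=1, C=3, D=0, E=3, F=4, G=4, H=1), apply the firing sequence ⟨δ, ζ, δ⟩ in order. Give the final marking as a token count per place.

step 1: fire δ:  (A=2, B=1, C=3, D=0, E=3, F=4, G=4, H=1) → (A=2, B=1, C=3, D=0, E=6, F=3, G=4, H=1)
step 2: fire ζ:  (A=2, B=1, C=3, D=0, E=6, F=3, G=4, H=1) → (A=2, B=3, C=1, D=2, E=9, F=2, G=2, H=1)
step 3: fire δ:  (A=2, B=3, C=1, D=2, E=9, F=2, G=2, H=1) → (A=2, B=3, C=1, D=2, E=12, F=1, G=2, H=1)

(A=2, B=3, C=1, D=2, E=12, F=1, G=2, H=1)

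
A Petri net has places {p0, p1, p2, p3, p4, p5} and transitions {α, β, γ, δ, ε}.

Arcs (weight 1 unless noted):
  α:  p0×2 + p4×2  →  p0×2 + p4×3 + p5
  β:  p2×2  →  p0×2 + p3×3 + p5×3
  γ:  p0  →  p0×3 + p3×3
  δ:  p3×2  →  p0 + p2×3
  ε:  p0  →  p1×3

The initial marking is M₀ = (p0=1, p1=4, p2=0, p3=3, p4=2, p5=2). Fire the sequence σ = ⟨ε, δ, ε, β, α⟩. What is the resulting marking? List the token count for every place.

(p0=2, p1=10, p2=1, p3=4, p4=3, p5=6)

step 1: fire ε:  (p0=1, p1=4, p2=0, p3=3, p4=2, p5=2) → (p0=0, p1=7, p2=0, p3=3, p4=2, p5=2)
step 2: fire δ:  (p0=0, p1=7, p2=0, p3=3, p4=2, p5=2) → (p0=1, p1=7, p2=3, p3=1, p4=2, p5=2)
step 3: fire ε:  (p0=1, p1=7, p2=3, p3=1, p4=2, p5=2) → (p0=0, p1=10, p2=3, p3=1, p4=2, p5=2)
step 4: fire β:  (p0=0, p1=10, p2=3, p3=1, p4=2, p5=2) → (p0=2, p1=10, p2=1, p3=4, p4=2, p5=5)
step 5: fire α:  (p0=2, p1=10, p2=1, p3=4, p4=2, p5=5) → (p0=2, p1=10, p2=1, p3=4, p4=3, p5=6)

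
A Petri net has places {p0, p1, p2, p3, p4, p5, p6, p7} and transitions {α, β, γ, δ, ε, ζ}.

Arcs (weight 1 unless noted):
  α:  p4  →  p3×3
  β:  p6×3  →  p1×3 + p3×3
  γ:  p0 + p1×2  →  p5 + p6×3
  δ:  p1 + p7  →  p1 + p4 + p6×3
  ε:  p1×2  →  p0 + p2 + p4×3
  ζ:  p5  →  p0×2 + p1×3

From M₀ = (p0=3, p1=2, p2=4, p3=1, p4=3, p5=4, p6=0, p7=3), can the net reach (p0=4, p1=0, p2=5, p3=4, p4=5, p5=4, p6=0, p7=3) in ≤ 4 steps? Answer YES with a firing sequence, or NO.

YES — reachable via ⟨α, ε⟩ (2 firings)

step 1: fire α:  (p0=3, p1=2, p2=4, p3=1, p4=3, p5=4, p6=0, p7=3) → (p0=3, p1=2, p2=4, p3=4, p4=2, p5=4, p6=0, p7=3)
step 2: fire ε:  (p0=3, p1=2, p2=4, p3=4, p4=2, p5=4, p6=0, p7=3) → (p0=4, p1=0, p2=5, p3=4, p4=5, p5=4, p6=0, p7=3)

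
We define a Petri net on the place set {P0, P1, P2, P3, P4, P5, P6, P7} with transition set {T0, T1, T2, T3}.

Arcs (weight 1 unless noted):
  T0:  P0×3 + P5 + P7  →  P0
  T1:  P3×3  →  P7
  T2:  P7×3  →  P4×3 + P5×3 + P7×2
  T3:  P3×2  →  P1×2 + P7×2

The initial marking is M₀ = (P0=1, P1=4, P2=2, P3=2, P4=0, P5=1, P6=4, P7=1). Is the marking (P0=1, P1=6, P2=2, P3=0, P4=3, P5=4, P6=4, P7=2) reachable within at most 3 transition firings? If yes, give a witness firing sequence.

step 1: fire T3:  (P0=1, P1=4, P2=2, P3=2, P4=0, P5=1, P6=4, P7=1) → (P0=1, P1=6, P2=2, P3=0, P4=0, P5=1, P6=4, P7=3)
step 2: fire T2:  (P0=1, P1=6, P2=2, P3=0, P4=0, P5=1, P6=4, P7=3) → (P0=1, P1=6, P2=2, P3=0, P4=3, P5=4, P6=4, P7=2)

YES — reachable via ⟨T3, T2⟩ (2 firings)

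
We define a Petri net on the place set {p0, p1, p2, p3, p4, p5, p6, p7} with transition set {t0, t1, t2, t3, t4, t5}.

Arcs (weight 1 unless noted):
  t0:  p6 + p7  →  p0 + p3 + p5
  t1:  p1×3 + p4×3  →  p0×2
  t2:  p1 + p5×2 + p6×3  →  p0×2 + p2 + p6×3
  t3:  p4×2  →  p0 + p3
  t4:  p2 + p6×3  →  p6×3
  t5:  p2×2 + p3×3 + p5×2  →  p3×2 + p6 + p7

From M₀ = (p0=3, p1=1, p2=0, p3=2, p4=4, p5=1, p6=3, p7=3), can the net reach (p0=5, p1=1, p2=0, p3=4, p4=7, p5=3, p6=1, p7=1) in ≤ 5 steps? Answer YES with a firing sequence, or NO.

NO — not reachable within 5 firings

depth 0: 1 marking
depth 1: 3 markings reached so far
depth 2: 6 markings reached so far
depth 3: 9 markings reached so far
depth 4: 11 markings reached so far
depth 5: 12 markings reached so far
target is not among the 12 markings reachable within 5 steps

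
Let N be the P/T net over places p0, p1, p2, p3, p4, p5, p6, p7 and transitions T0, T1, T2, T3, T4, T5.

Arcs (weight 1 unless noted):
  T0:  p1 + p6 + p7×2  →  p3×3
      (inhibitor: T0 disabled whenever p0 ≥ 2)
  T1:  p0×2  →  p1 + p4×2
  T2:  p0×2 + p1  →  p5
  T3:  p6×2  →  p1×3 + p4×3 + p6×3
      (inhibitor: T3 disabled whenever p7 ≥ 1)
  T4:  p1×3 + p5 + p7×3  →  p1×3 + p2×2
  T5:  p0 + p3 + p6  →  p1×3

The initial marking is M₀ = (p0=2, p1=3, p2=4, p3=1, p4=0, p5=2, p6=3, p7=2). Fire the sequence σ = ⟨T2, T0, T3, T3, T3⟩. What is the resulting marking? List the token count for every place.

(p0=0, p1=10, p2=4, p3=4, p4=9, p5=3, p6=5, p7=0)

step 1: fire T2:  (p0=2, p1=3, p2=4, p3=1, p4=0, p5=2, p6=3, p7=2) → (p0=0, p1=2, p2=4, p3=1, p4=0, p5=3, p6=3, p7=2)
step 2: fire T0:  (p0=0, p1=2, p2=4, p3=1, p4=0, p5=3, p6=3, p7=2) → (p0=0, p1=1, p2=4, p3=4, p4=0, p5=3, p6=2, p7=0)
step 3: fire T3:  (p0=0, p1=1, p2=4, p3=4, p4=0, p5=3, p6=2, p7=0) → (p0=0, p1=4, p2=4, p3=4, p4=3, p5=3, p6=3, p7=0)
step 4: fire T3:  (p0=0, p1=4, p2=4, p3=4, p4=3, p5=3, p6=3, p7=0) → (p0=0, p1=7, p2=4, p3=4, p4=6, p5=3, p6=4, p7=0)
step 5: fire T3:  (p0=0, p1=7, p2=4, p3=4, p4=6, p5=3, p6=4, p7=0) → (p0=0, p1=10, p2=4, p3=4, p4=9, p5=3, p6=5, p7=0)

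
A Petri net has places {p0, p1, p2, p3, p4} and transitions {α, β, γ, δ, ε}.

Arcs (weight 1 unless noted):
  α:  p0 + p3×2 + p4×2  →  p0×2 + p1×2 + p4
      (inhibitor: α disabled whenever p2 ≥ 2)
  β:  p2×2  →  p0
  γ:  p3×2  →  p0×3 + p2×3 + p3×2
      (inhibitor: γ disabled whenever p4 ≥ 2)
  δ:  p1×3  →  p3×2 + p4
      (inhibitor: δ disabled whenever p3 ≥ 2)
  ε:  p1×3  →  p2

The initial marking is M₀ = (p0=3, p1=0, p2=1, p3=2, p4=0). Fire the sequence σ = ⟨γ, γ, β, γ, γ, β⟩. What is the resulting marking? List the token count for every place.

(p0=17, p1=0, p2=9, p3=2, p4=0)

step 1: fire γ:  (p0=3, p1=0, p2=1, p3=2, p4=0) → (p0=6, p1=0, p2=4, p3=2, p4=0)
step 2: fire γ:  (p0=6, p1=0, p2=4, p3=2, p4=0) → (p0=9, p1=0, p2=7, p3=2, p4=0)
step 3: fire β:  (p0=9, p1=0, p2=7, p3=2, p4=0) → (p0=10, p1=0, p2=5, p3=2, p4=0)
step 4: fire γ:  (p0=10, p1=0, p2=5, p3=2, p4=0) → (p0=13, p1=0, p2=8, p3=2, p4=0)
step 5: fire γ:  (p0=13, p1=0, p2=8, p3=2, p4=0) → (p0=16, p1=0, p2=11, p3=2, p4=0)
step 6: fire β:  (p0=16, p1=0, p2=11, p3=2, p4=0) → (p0=17, p1=0, p2=9, p3=2, p4=0)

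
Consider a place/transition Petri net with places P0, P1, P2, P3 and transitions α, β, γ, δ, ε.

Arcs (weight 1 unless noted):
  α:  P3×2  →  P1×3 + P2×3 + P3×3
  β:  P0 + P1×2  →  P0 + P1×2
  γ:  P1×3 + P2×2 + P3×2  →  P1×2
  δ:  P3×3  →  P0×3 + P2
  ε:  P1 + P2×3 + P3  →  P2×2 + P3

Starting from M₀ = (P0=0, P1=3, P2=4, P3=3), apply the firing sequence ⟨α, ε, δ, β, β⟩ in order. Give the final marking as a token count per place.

step 1: fire α:  (P0=0, P1=3, P2=4, P3=3) → (P0=0, P1=6, P2=7, P3=4)
step 2: fire ε:  (P0=0, P1=6, P2=7, P3=4) → (P0=0, P1=5, P2=6, P3=4)
step 3: fire δ:  (P0=0, P1=5, P2=6, P3=4) → (P0=3, P1=5, P2=7, P3=1)
step 4: fire β:  (P0=3, P1=5, P2=7, P3=1) → (P0=3, P1=5, P2=7, P3=1)
step 5: fire β:  (P0=3, P1=5, P2=7, P3=1) → (P0=3, P1=5, P2=7, P3=1)

(P0=3, P1=5, P2=7, P3=1)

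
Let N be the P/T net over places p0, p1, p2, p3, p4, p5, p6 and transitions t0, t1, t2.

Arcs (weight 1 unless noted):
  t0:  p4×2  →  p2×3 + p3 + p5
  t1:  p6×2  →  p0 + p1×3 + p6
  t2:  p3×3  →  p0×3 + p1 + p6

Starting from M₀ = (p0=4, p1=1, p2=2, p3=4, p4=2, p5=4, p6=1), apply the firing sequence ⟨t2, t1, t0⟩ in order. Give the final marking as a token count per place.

(p0=8, p1=5, p2=5, p3=2, p4=0, p5=5, p6=1)

step 1: fire t2:  (p0=4, p1=1, p2=2, p3=4, p4=2, p5=4, p6=1) → (p0=7, p1=2, p2=2, p3=1, p4=2, p5=4, p6=2)
step 2: fire t1:  (p0=7, p1=2, p2=2, p3=1, p4=2, p5=4, p6=2) → (p0=8, p1=5, p2=2, p3=1, p4=2, p5=4, p6=1)
step 3: fire t0:  (p0=8, p1=5, p2=2, p3=1, p4=2, p5=4, p6=1) → (p0=8, p1=5, p2=5, p3=2, p4=0, p5=5, p6=1)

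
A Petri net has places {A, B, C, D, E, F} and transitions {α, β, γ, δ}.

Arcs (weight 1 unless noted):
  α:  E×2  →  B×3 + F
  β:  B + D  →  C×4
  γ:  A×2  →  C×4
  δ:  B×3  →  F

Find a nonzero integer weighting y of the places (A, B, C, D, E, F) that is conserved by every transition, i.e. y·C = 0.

Incidence matrix C (rows=places, cols=transitions):
        α    β    γ    δ
    A   0    0   -2    0
    B   3   -1    0   -3
    C   0    4    4    0
    D   0   -1    0    0
    E  -2    0    0    0
    F   1    0    0    1

Candidate y = [2, 0, 1, 4, 0, 0]; check y·C column-wise:
  col α: 2·0 + 0·3 + 1·0 + 4·0 + 0·-2 + 0·1 = 0
  col β: 2·0 + 0·-1 + 1·4 + 4·-1 = 0
  col γ: 2·-2 + 1·4 + 4·0 = 0
  col δ: 2·0 + 0·-3 + 1·0 + 4·0 + 0·1 = 0

y = (A:2, B:0, C:1, D:4, E:0, F:0)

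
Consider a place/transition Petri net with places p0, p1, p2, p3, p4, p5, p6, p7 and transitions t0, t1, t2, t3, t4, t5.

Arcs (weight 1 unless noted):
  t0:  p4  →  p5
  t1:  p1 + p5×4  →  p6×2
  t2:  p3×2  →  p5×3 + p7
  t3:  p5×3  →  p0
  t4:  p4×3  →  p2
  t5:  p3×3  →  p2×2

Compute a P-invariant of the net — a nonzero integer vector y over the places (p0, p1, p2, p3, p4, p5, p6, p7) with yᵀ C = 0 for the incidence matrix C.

Incidence matrix C (rows=places, cols=transitions):
       t0   t1   t2   t3   t4   t5
   p0   0    0    0    1    0    0
   p1   0   -1    0    0    0    0
   p2   0    0    0    0    1    2
   p3   0    0   -2    0    0   -3
   p4  -1    0    0    0   -3    0
   p5   1   -4    3   -3    0    0
   p6   0    2    0    0    0    0
   p7   0    0    1    0    0    0

Candidate y = [0, 2, 0, 0, 0, 0, 1, 0]; check y·C column-wise:
  col t0: 2·0 + 0·-1 + 0·1 + 1·0 = 0
  col t1: 2·-1 + 0·-4 + 1·2 = 0
  col t2: 2·0 + 0·-2 + 0·3 + 1·0 + 0·1 = 0
  col t3: 0·1 + 2·0 + 0·-3 + 1·0 = 0
  col t4: 2·0 + 0·1 + 0·-3 + 1·0 = 0
  col t5: 2·0 + 0·2 + 0·-3 + 1·0 = 0

y = (p0:0, p1:2, p2:0, p3:0, p4:0, p5:0, p6:1, p7:0)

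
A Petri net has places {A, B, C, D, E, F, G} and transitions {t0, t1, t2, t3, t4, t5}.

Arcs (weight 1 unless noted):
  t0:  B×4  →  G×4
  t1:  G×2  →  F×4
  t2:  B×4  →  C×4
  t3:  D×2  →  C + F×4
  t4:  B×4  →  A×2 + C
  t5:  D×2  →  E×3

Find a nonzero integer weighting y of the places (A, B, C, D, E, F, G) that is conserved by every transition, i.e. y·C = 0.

y = (A:3, B:2, C:2, D:3, E:2, F:1, G:2)

Incidence matrix C (rows=places, cols=transitions):
       t0   t1   t2   t3   t4   t5
    A   0    0    0    0    2    0
    B  -4    0   -4    0   -4    0
    C   0    0    4    1    1    0
    D   0    0    0   -2    0   -2
    E   0    0    0    0    0    3
    F   0    4    0    4    0    0
    G   4   -2    0    0    0    0

Candidate y = [3, 2, 2, 3, 2, 1, 2]; check y·C column-wise:
  col t0: 3·0 + 2·-4 + 2·0 + 3·0 + 2·0 + 1·0 + 2·4 = 0
  col t1: 3·0 + 2·0 + 2·0 + 3·0 + 2·0 + 1·4 + 2·-2 = 0
  col t2: 3·0 + 2·-4 + 2·4 + 3·0 + 2·0 + 1·0 + 2·0 = 0
  col t3: 3·0 + 2·0 + 2·1 + 3·-2 + 2·0 + 1·4 + 2·0 = 0
  col t4: 3·2 + 2·-4 + 2·1 + 3·0 + 2·0 + 1·0 + 2·0 = 0
  col t5: 3·0 + 2·0 + 2·0 + 3·-2 + 2·3 + 1·0 + 2·0 = 0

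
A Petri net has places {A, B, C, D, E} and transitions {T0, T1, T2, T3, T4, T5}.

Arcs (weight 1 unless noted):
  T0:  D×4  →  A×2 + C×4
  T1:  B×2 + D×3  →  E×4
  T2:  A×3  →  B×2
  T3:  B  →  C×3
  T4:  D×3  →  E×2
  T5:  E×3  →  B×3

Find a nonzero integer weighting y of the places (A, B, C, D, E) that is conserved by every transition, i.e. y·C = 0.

Incidence matrix C (rows=places, cols=transitions):
       T0   T1   T2   T3   T4   T5
    A   2    0   -3    0    0    0
    B   0   -2    2   -1    0    3
    C   4    0    0    3    0    0
    D  -4   -3    0    0   -3    0
    E   0    4    0    0    2   -3

Candidate y = [2, 3, 1, 2, 3]; check y·C column-wise:
  col T0: 2·2 + 3·0 + 1·4 + 2·-4 + 3·0 = 0
  col T1: 2·0 + 3·-2 + 1·0 + 2·-3 + 3·4 = 0
  col T2: 2·-3 + 3·2 + 1·0 + 2·0 + 3·0 = 0
  col T3: 2·0 + 3·-1 + 1·3 + 2·0 + 3·0 = 0
  col T4: 2·0 + 3·0 + 1·0 + 2·-3 + 3·2 = 0
  col T5: 2·0 + 3·3 + 1·0 + 2·0 + 3·-3 = 0

y = (A:2, B:3, C:1, D:2, E:3)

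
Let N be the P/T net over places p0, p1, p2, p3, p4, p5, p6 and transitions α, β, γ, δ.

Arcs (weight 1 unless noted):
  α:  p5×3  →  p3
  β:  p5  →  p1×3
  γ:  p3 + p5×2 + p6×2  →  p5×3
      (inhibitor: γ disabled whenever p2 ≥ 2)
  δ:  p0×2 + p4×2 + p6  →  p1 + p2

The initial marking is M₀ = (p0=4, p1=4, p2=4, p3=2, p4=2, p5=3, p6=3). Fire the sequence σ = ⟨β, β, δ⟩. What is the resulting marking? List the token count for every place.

(p0=2, p1=11, p2=5, p3=2, p4=0, p5=1, p6=2)

step 1: fire β:  (p0=4, p1=4, p2=4, p3=2, p4=2, p5=3, p6=3) → (p0=4, p1=7, p2=4, p3=2, p4=2, p5=2, p6=3)
step 2: fire β:  (p0=4, p1=7, p2=4, p3=2, p4=2, p5=2, p6=3) → (p0=4, p1=10, p2=4, p3=2, p4=2, p5=1, p6=3)
step 3: fire δ:  (p0=4, p1=10, p2=4, p3=2, p4=2, p5=1, p6=3) → (p0=2, p1=11, p2=5, p3=2, p4=0, p5=1, p6=2)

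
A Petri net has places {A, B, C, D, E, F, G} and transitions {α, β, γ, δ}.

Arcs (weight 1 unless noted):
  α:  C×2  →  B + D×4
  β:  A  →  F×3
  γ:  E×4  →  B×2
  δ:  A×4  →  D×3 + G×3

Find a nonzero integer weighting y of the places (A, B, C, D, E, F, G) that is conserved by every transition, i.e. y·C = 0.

Incidence matrix C (rows=places, cols=transitions):
        α    β    γ    δ
    A   0   -1    0   -4
    B   1    0    2    0
    C  -2    0    0    0
    D   4    0    0    3
    E   0    0   -4    0
    F   0    3    0    0
    G   0    0    0    3

Candidate y = [0, 2, 1, 0, 1, 0, 0]; check y·C column-wise:
  col α: 2·1 + 1·-2 + 0·4 + 1·0 = 0
  col β: 0·-1 + 2·0 + 1·0 + 1·0 + 0·3 = 0
  col γ: 2·2 + 1·0 + 1·-4 = 0
  col δ: 0·-4 + 2·0 + 1·0 + 0·3 + 1·0 + 0·3 = 0

y = (A:0, B:2, C:1, D:0, E:1, F:0, G:0)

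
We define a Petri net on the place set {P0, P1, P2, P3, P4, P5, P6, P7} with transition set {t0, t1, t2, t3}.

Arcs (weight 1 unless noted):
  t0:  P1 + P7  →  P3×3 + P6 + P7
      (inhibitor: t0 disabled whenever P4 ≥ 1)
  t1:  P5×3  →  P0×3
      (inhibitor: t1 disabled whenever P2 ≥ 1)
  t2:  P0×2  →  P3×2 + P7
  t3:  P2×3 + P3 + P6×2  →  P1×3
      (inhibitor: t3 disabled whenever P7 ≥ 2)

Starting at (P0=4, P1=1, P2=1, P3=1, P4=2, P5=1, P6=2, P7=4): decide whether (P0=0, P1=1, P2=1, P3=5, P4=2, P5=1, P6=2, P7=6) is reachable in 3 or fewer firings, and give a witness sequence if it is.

YES — reachable via ⟨t2, t2⟩ (2 firings)

step 1: fire t2:  (P0=4, P1=1, P2=1, P3=1, P4=2, P5=1, P6=2, P7=4) → (P0=2, P1=1, P2=1, P3=3, P4=2, P5=1, P6=2, P7=5)
step 2: fire t2:  (P0=2, P1=1, P2=1, P3=3, P4=2, P5=1, P6=2, P7=5) → (P0=0, P1=1, P2=1, P3=5, P4=2, P5=1, P6=2, P7=6)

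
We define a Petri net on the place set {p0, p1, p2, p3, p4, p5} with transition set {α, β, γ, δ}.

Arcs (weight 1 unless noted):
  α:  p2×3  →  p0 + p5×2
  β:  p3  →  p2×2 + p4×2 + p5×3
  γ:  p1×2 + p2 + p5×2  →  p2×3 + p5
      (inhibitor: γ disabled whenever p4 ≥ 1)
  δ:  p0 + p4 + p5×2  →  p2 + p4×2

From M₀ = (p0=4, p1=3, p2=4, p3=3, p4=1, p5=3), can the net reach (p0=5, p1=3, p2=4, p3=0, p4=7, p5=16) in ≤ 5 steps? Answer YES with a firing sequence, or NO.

depth 0: 1 marking
depth 1: 4 markings reached so far
depth 2: 8 markings reached so far
depth 3: 15 markings reached so far
depth 4: 24 markings reached so far
depth 5: 33 markings reached so far
target is not among the 33 markings reachable within 5 steps

NO — not reachable within 5 firings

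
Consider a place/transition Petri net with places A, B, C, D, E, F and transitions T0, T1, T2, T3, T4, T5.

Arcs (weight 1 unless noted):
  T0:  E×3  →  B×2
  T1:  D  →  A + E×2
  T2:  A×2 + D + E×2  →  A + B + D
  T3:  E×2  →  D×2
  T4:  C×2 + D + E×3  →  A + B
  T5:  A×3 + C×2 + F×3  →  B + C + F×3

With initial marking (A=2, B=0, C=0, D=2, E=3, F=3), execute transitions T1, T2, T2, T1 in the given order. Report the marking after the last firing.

(A=2, B=2, C=0, D=0, E=3, F=3)

step 1: fire T1:  (A=2, B=0, C=0, D=2, E=3, F=3) → (A=3, B=0, C=0, D=1, E=5, F=3)
step 2: fire T2:  (A=3, B=0, C=0, D=1, E=5, F=3) → (A=2, B=1, C=0, D=1, E=3, F=3)
step 3: fire T2:  (A=2, B=1, C=0, D=1, E=3, F=3) → (A=1, B=2, C=0, D=1, E=1, F=3)
step 4: fire T1:  (A=1, B=2, C=0, D=1, E=1, F=3) → (A=2, B=2, C=0, D=0, E=3, F=3)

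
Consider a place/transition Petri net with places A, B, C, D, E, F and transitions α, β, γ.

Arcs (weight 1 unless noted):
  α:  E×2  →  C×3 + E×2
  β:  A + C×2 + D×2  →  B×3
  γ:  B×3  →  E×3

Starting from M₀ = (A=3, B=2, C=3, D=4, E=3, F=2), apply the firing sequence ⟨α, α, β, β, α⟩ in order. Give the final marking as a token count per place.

(A=1, B=8, C=8, D=0, E=3, F=2)

step 1: fire α:  (A=3, B=2, C=3, D=4, E=3, F=2) → (A=3, B=2, C=6, D=4, E=3, F=2)
step 2: fire α:  (A=3, B=2, C=6, D=4, E=3, F=2) → (A=3, B=2, C=9, D=4, E=3, F=2)
step 3: fire β:  (A=3, B=2, C=9, D=4, E=3, F=2) → (A=2, B=5, C=7, D=2, E=3, F=2)
step 4: fire β:  (A=2, B=5, C=7, D=2, E=3, F=2) → (A=1, B=8, C=5, D=0, E=3, F=2)
step 5: fire α:  (A=1, B=8, C=5, D=0, E=3, F=2) → (A=1, B=8, C=8, D=0, E=3, F=2)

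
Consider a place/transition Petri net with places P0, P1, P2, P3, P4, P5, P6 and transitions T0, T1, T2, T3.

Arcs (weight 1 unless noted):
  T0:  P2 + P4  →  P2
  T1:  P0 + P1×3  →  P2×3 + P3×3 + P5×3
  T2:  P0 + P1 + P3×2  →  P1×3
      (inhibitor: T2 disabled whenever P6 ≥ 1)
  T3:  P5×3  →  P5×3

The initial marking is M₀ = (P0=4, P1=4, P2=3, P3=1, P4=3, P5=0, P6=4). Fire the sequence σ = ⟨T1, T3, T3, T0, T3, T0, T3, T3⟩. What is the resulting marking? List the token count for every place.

step 1: fire T1:  (P0=4, P1=4, P2=3, P3=1, P4=3, P5=0, P6=4) → (P0=3, P1=1, P2=6, P3=4, P4=3, P5=3, P6=4)
step 2: fire T3:  (P0=3, P1=1, P2=6, P3=4, P4=3, P5=3, P6=4) → (P0=3, P1=1, P2=6, P3=4, P4=3, P5=3, P6=4)
step 3: fire T3:  (P0=3, P1=1, P2=6, P3=4, P4=3, P5=3, P6=4) → (P0=3, P1=1, P2=6, P3=4, P4=3, P5=3, P6=4)
step 4: fire T0:  (P0=3, P1=1, P2=6, P3=4, P4=3, P5=3, P6=4) → (P0=3, P1=1, P2=6, P3=4, P4=2, P5=3, P6=4)
step 5: fire T3:  (P0=3, P1=1, P2=6, P3=4, P4=2, P5=3, P6=4) → (P0=3, P1=1, P2=6, P3=4, P4=2, P5=3, P6=4)
step 6: fire T0:  (P0=3, P1=1, P2=6, P3=4, P4=2, P5=3, P6=4) → (P0=3, P1=1, P2=6, P3=4, P4=1, P5=3, P6=4)
step 7: fire T3:  (P0=3, P1=1, P2=6, P3=4, P4=1, P5=3, P6=4) → (P0=3, P1=1, P2=6, P3=4, P4=1, P5=3, P6=4)
step 8: fire T3:  (P0=3, P1=1, P2=6, P3=4, P4=1, P5=3, P6=4) → (P0=3, P1=1, P2=6, P3=4, P4=1, P5=3, P6=4)

(P0=3, P1=1, P2=6, P3=4, P4=1, P5=3, P6=4)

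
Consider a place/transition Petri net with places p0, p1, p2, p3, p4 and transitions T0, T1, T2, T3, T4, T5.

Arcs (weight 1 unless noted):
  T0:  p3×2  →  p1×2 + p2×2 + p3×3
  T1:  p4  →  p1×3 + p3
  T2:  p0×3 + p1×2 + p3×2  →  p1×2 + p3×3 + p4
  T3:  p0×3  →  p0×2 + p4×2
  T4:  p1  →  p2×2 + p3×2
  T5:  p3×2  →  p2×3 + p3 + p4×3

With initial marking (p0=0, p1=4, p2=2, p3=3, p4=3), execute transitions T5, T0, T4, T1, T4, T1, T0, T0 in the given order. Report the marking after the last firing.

step 1: fire T5:  (p0=0, p1=4, p2=2, p3=3, p4=3) → (p0=0, p1=4, p2=5, p3=2, p4=6)
step 2: fire T0:  (p0=0, p1=4, p2=5, p3=2, p4=6) → (p0=0, p1=6, p2=7, p3=3, p4=6)
step 3: fire T4:  (p0=0, p1=6, p2=7, p3=3, p4=6) → (p0=0, p1=5, p2=9, p3=5, p4=6)
step 4: fire T1:  (p0=0, p1=5, p2=9, p3=5, p4=6) → (p0=0, p1=8, p2=9, p3=6, p4=5)
step 5: fire T4:  (p0=0, p1=8, p2=9, p3=6, p4=5) → (p0=0, p1=7, p2=11, p3=8, p4=5)
step 6: fire T1:  (p0=0, p1=7, p2=11, p3=8, p4=5) → (p0=0, p1=10, p2=11, p3=9, p4=4)
step 7: fire T0:  (p0=0, p1=10, p2=11, p3=9, p4=4) → (p0=0, p1=12, p2=13, p3=10, p4=4)
step 8: fire T0:  (p0=0, p1=12, p2=13, p3=10, p4=4) → (p0=0, p1=14, p2=15, p3=11, p4=4)

(p0=0, p1=14, p2=15, p3=11, p4=4)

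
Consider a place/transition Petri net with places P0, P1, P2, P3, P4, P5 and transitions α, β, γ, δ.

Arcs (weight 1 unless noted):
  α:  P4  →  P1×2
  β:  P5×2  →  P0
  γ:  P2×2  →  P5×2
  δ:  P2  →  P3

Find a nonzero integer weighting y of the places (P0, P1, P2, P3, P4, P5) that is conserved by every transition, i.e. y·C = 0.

y = (P0:0, P1:1, P2:0, P3:0, P4:2, P5:0)

Incidence matrix C (rows=places, cols=transitions):
        α    β    γ    δ
   P0   0    1    0    0
   P1   2    0    0    0
   P2   0    0   -2   -1
   P3   0    0    0    1
   P4  -1    0    0    0
   P5   0   -2    2    0

Candidate y = [0, 1, 0, 0, 2, 0]; check y·C column-wise:
  col α: 1·2 + 2·-1 = 0
  col β: 0·1 + 1·0 + 2·0 + 0·-2 = 0
  col γ: 1·0 + 0·-2 + 2·0 + 0·2 = 0
  col δ: 1·0 + 0·-1 + 0·1 + 2·0 = 0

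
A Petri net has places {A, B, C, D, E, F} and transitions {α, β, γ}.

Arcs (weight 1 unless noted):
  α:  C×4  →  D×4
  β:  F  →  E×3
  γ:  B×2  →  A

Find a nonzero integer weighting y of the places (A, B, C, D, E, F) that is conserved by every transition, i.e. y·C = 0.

y = (A:2, B:1, C:0, D:0, E:0, F:0)

Incidence matrix C (rows=places, cols=transitions):
        α    β    γ
    A   0    0    1
    B   0    0   -2
    C  -4    0    0
    D   4    0    0
    E   0    3    0
    F   0   -1    0

Candidate y = [2, 1, 0, 0, 0, 0]; check y·C column-wise:
  col α: 2·0 + 1·0 + 0·-4 + 0·4 = 0
  col β: 2·0 + 1·0 + 0·3 + 0·-1 = 0
  col γ: 2·1 + 1·-2 = 0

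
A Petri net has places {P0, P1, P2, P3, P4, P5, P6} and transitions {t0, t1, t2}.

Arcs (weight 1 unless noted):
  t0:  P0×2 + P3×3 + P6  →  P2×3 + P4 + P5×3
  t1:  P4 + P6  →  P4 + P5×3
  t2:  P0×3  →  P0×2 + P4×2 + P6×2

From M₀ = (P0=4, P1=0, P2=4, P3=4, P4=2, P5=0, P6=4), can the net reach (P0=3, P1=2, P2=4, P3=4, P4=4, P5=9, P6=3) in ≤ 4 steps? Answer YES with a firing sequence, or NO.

depth 0: 1 marking
depth 1: 4 markings reached so far
depth 2: 9 markings reached so far
depth 3: 15 markings reached so far
depth 4: 21 markings reached so far
target is not among the 21 markings reachable within 4 steps

NO — not reachable within 4 firings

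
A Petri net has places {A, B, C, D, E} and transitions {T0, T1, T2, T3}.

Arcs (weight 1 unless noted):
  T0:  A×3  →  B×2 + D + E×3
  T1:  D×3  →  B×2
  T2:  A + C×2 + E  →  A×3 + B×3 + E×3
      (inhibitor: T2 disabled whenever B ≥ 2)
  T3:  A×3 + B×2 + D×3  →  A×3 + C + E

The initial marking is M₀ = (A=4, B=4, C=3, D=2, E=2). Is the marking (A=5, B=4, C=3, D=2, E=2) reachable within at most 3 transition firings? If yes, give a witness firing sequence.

depth 0: 1 marking
depth 1: 2 markings reached so far
depth 2: 3 markings reached so far
depth 3: 3 markings reached so far
(frontier empty at depth 3; search complete)
target is not among the 3 markings reachable within 3 steps

NO — not reachable within 3 firings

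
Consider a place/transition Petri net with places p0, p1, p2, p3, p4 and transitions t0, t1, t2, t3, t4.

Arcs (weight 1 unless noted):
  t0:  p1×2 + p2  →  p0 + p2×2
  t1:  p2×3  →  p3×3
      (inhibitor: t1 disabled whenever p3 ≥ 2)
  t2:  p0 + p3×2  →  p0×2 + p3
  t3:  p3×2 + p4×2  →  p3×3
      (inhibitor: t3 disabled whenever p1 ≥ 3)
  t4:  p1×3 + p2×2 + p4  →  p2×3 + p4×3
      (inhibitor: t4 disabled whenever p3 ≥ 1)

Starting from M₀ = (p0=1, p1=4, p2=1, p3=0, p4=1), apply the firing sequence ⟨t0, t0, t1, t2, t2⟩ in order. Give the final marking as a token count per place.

(p0=5, p1=0, p2=0, p3=1, p4=1)

step 1: fire t0:  (p0=1, p1=4, p2=1, p3=0, p4=1) → (p0=2, p1=2, p2=2, p3=0, p4=1)
step 2: fire t0:  (p0=2, p1=2, p2=2, p3=0, p4=1) → (p0=3, p1=0, p2=3, p3=0, p4=1)
step 3: fire t1:  (p0=3, p1=0, p2=3, p3=0, p4=1) → (p0=3, p1=0, p2=0, p3=3, p4=1)
step 4: fire t2:  (p0=3, p1=0, p2=0, p3=3, p4=1) → (p0=4, p1=0, p2=0, p3=2, p4=1)
step 5: fire t2:  (p0=4, p1=0, p2=0, p3=2, p4=1) → (p0=5, p1=0, p2=0, p3=1, p4=1)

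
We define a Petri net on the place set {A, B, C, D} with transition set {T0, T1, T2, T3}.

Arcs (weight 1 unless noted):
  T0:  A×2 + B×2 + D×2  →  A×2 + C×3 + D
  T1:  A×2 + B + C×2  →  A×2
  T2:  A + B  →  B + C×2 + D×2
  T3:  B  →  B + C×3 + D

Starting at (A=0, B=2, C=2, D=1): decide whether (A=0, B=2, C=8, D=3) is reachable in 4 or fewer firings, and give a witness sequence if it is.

YES — reachable via ⟨T3, T3⟩ (2 firings)

step 1: fire T3:  (A=0, B=2, C=2, D=1) → (A=0, B=2, C=5, D=2)
step 2: fire T3:  (A=0, B=2, C=5, D=2) → (A=0, B=2, C=8, D=3)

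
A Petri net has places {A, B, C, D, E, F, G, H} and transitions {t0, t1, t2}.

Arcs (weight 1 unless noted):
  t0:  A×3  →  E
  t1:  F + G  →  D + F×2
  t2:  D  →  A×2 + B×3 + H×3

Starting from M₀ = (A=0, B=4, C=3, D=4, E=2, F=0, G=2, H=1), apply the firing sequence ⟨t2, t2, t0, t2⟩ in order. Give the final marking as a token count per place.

step 1: fire t2:  (A=0, B=4, C=3, D=4, E=2, F=0, G=2, H=1) → (A=2, B=7, C=3, D=3, E=2, F=0, G=2, H=4)
step 2: fire t2:  (A=2, B=7, C=3, D=3, E=2, F=0, G=2, H=4) → (A=4, B=10, C=3, D=2, E=2, F=0, G=2, H=7)
step 3: fire t0:  (A=4, B=10, C=3, D=2, E=2, F=0, G=2, H=7) → (A=1, B=10, C=3, D=2, E=3, F=0, G=2, H=7)
step 4: fire t2:  (A=1, B=10, C=3, D=2, E=3, F=0, G=2, H=7) → (A=3, B=13, C=3, D=1, E=3, F=0, G=2, H=10)

(A=3, B=13, C=3, D=1, E=3, F=0, G=2, H=10)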